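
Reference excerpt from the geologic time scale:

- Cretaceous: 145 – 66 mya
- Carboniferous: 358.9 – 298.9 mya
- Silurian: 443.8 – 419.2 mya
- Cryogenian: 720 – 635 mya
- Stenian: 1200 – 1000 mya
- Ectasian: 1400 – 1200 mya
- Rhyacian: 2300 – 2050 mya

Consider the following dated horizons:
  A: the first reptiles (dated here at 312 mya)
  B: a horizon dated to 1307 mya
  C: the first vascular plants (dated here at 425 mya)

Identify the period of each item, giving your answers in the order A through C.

A — Carboniferous; B — Ectasian; C — Silurian

Match each age against the start–end ranges in the excerpt: A = 312 Ma → Carboniferous (358.9–298.9); B = 1307 Ma → Ectasian (1400–1200); C = 425 Ma → Silurian (443.8–419.2).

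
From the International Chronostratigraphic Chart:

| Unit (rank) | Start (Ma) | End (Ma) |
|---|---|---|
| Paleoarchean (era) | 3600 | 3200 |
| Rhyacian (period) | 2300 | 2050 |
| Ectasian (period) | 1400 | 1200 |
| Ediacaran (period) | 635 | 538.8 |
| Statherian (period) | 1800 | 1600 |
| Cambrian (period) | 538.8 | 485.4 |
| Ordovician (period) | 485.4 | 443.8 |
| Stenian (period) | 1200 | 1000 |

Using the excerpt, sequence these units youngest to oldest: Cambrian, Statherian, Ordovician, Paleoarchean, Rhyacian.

Read off each span (Ma): Cambrian 538.8–485.4; Statherian 1800–1600; Ordovician 485.4–443.8; Paleoarchean 3600–3200; Rhyacian 2300–2050.
Larger Ma is older, so oldest→youngest is Paleoarchean, Rhyacian, Statherian, Cambrian, Ordovician; reverse it for youngest→oldest.

Ordovician → Cambrian → Statherian → Rhyacian → Paleoarchean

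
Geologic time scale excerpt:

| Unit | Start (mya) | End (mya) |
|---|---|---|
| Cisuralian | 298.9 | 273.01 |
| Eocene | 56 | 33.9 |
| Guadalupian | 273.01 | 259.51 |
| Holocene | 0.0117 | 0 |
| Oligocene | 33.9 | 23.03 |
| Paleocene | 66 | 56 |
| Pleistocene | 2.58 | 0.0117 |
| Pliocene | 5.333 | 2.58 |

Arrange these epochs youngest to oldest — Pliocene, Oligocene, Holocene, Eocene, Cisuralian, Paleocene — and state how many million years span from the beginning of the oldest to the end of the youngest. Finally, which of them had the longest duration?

From the excerpt: Pliocene 5.333–2.58; Oligocene 33.9–23.03; Holocene 0.0117–0; Eocene 56–33.9; Cisuralian 298.9–273.01; Paleocene 66–56 (Ma).
Larger Ma is earlier, so the oldest is Cisuralian and the youngest is Holocene; youngest to oldest: Holocene, Pliocene, Oligocene, Eocene, Paleocene, Cisuralian.
Oldest start 298.9 minus youngest end 0 gives 298.9 Myr overall.
Individual lengths (start − end): Paleocene 10; Pliocene 2.753; Holocene 0.0117; Eocene 22.1; Cisuralian 25.89; Oligocene 10.87. The largest is Cisuralian at 25.89 Myr.

Holocene → Pliocene → Oligocene → Eocene → Paleocene → Cisuralian; total span 298.9 Myr; longest is Cisuralian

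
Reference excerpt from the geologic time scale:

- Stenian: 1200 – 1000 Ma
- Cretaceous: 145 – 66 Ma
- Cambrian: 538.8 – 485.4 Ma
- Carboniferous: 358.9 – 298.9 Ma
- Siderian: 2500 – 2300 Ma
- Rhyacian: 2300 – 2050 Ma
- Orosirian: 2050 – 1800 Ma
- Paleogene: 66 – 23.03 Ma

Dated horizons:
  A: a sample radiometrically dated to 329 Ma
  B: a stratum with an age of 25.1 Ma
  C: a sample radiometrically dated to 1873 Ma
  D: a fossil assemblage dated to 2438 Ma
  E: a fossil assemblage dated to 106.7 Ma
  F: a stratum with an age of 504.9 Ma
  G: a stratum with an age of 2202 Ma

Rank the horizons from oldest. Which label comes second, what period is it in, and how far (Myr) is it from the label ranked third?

Larger Ma means older, so oldest first: D 2438 > G 2202 > C 1873 > F 504.9 > A 329 > E 106.7 > B 25.1.
Counting 2 along gives G (2202 Ma); the excerpt puts that inside the Rhyacian, 2300–2050 Ma.
Next in line is C (1873 Ma), and 2202 − 1873 = 329 Myr.

G, in the Rhyacian; 329 million years to C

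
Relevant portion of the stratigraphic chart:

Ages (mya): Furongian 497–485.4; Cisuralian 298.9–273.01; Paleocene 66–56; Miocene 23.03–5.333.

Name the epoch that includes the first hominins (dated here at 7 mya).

Miocene

7 Ma lies between 23.03 and 5.333 Ma, so it falls in the Miocene.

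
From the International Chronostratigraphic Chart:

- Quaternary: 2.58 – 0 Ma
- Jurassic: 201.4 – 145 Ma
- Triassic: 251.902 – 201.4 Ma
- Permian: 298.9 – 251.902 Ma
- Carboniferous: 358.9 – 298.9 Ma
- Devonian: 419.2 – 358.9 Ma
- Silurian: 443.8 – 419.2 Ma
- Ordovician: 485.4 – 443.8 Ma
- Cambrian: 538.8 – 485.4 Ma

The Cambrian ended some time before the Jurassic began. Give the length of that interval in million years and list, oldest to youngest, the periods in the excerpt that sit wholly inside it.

284 million years; Ordovician, Silurian, Devonian, Carboniferous, Permian, Triassic

The Cambrian closes at 485.4 Ma and the Jurassic opens at 201.4 Ma, so the interval is 485.4 − 201.4 = 284 Myr.
A period fits inside if it starts at or after 485.4 Ma and ends at or before 201.4 Ma; oldest first that gives Ordovician, Silurian, Devonian, Carboniferous, Permian, Triassic.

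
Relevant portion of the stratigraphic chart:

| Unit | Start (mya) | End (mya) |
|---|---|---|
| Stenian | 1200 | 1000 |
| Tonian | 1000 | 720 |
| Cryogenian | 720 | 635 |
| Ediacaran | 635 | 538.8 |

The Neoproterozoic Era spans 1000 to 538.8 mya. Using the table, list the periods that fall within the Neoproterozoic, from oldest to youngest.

Tonian, Cryogenian, Ediacaran

Periods with both bounds inside 1000–538.8 Ma: Tonian (1000–720), Cryogenian (720–635), Ediacaran (635–538.8).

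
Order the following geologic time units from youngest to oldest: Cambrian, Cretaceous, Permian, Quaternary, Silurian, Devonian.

Group by era (each group listed oldest first) — Paleozoic: Cambrian, Silurian, Devonian, Permian; Mesozoic: Cretaceous; Cenozoic: Quaternary. The eras run Paleozoic → Mesozoic → Cenozoic. Concatenating the groups in that era order and then reversing gives youngest to oldest.

Quaternary, then Cretaceous, then Permian, then Devonian, then Silurian, then Cambrian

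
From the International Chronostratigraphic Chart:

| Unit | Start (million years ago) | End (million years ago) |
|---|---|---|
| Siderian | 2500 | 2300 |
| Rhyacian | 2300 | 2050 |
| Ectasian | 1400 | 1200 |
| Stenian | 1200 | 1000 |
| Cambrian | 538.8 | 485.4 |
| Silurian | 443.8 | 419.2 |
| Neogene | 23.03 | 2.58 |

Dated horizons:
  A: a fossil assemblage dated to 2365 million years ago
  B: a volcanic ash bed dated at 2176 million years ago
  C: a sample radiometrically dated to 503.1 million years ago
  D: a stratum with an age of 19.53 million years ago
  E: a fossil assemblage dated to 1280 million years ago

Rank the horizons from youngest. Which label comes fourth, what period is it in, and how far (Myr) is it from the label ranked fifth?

Smaller Ma means younger, so youngest first: D 19.53 < C 503.1 < E 1280 < B 2176 < A 2365.
Counting 4 along gives B (2176 Ma); the excerpt puts that inside the Rhyacian, 2300–2050 Ma.
Next in line is A (2365 Ma), and 2365 − 2176 = 189 Myr.

B, in the Rhyacian; 189 million years to A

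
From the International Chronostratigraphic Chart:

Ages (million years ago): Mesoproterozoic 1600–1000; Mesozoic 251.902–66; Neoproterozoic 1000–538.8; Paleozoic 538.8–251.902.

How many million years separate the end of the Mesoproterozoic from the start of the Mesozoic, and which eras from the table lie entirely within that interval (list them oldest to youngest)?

748.098 million years; Neoproterozoic, Paleozoic

The Mesoproterozoic closes at 1000 Ma and the Mesozoic opens at 251.902 Ma, so the interval is 1000 − 251.902 = 748.098 Myr.
An era fits inside if it starts at or after 1000 Ma and ends at or before 251.902 Ma; oldest first that gives Neoproterozoic, Paleozoic.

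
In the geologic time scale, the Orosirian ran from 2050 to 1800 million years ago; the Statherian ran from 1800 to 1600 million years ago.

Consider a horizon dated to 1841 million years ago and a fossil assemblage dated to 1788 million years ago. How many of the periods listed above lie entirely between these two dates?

Checking each listed span, none has both start < 1841 Ma and end > 1788 Ma — every period straddles one of the two dates or lies outside them — so the count is 0.

0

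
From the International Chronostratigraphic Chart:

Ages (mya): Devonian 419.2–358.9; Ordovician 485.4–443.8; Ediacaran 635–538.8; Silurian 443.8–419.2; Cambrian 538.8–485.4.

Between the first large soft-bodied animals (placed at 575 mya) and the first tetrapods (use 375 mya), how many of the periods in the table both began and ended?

3

The older date is 575 Ma and the younger is 375 Ma.
Periods with start < 575 and end > 375 Ma: Cambrian (538.8–485.4), Ordovician (485.4–443.8), Silurian (443.8–419.2).
That is 3 complete periods.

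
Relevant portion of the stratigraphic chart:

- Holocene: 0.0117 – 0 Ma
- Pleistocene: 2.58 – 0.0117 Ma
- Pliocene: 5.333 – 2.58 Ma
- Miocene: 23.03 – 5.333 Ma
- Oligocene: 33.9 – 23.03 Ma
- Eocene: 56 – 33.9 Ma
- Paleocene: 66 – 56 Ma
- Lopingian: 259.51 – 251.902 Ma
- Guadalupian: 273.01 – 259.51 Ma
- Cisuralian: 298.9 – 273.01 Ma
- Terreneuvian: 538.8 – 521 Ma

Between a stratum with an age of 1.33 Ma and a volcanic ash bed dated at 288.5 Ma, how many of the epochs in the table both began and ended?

7

The older date is 288.5 Ma and the younger is 1.33 Ma.
Epochs with start < 288.5 and end > 1.33 Ma: Guadalupian (273.01–259.51), Lopingian (259.51–251.902), Paleocene (66–56), Eocene (56–33.9), Oligocene (33.9–23.03), Miocene (23.03–5.333), Pliocene (5.333–2.58).
That is 7 complete epochs.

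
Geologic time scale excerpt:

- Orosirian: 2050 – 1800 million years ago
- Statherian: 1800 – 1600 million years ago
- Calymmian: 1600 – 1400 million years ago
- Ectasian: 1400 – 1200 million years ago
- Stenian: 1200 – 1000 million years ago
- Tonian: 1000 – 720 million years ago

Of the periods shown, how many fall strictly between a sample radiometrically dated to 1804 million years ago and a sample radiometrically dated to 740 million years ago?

1804 Ma sits inside the Orosirian (2050–1800) and 740 Ma inside the Tonian (1000–720); neither of those is wholly between the two dates.
The listed periods lying completely between them are Statherian, Calymmian, Ectasian, Stenian — 4 in all.

4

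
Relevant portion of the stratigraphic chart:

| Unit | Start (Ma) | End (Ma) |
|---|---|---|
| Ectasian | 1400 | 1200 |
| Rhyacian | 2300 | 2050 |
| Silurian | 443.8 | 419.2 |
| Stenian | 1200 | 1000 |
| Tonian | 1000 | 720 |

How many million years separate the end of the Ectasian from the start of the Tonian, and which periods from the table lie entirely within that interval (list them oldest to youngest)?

The Ectasian closes at 1200 Ma and the Tonian opens at 1000 Ma, so the interval is 1200 − 1000 = 200 Myr.
A period fits inside if it starts at or after 1200 Ma and ends at or before 1000 Ma; oldest first that gives Stenian.

200 million years; Stenian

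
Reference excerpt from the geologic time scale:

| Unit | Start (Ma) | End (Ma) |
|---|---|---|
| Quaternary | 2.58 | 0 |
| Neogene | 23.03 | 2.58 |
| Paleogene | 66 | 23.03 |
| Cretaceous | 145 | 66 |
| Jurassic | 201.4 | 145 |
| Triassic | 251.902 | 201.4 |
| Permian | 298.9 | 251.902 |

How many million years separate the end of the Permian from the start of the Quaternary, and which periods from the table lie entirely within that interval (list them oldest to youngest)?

249.322 million years; Triassic, Jurassic, Cretaceous, Paleogene, Neogene

End of Permian = 251.902 Ma; start of Quaternary = 2.58 Ma.
Gap = 251.902 − 2.58 = 249.322 Myr.
Periods wholly inside 251.902–2.58 Ma: Triassic (251.902–201.4), Jurassic (201.4–145), Cretaceous (145–66), Paleogene (66–23.03), Neogene (23.03–2.58).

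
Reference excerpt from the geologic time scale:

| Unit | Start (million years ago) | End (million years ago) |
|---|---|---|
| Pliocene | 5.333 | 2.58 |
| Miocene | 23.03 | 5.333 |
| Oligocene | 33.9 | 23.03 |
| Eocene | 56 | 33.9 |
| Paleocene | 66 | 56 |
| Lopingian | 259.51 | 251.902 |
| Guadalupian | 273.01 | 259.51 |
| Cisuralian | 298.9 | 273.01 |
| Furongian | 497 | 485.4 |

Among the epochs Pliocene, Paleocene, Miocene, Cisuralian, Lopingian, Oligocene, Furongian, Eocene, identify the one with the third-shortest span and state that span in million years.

Paleocene, 10 million years

Durations: Pliocene 2.753; Paleocene 10; Miocene 17.697; Cisuralian 25.89; Lopingian 7.608; Oligocene 10.87; Furongian 11.6; Eocene 22.1 Myr.
Sorted shortest-first: Pliocene (2.753), Lopingian (7.608), Paleocene (10), Oligocene (10.87), Furongian (11.6), Miocene (17.697), Eocene (22.1), Cisuralian (25.89).
The third shortest is Paleocene at 10 Myr.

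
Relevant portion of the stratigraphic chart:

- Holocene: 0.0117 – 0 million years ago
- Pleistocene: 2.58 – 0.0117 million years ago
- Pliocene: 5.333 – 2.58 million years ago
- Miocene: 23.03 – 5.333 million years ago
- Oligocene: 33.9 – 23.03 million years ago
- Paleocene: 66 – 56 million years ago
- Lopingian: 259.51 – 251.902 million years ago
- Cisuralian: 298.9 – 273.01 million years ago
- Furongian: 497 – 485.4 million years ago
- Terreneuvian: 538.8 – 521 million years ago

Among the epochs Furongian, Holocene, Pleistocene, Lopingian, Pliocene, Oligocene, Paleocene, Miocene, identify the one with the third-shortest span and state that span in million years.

Pliocene, 2.753 million years

Start − end for each: Furongian 497 − 485.4 = 11.6; Holocene 0.0117 − 0 = 0.0117; Pleistocene 2.58 − 0.0117 = 2.5683; Lopingian 259.51 − 251.902 = 7.608; Pliocene 5.333 − 2.58 = 2.753; Oligocene 33.9 − 23.03 = 10.87; Paleocene 66 − 56 = 10; Miocene 23.03 − 5.333 = 17.697.
Ranking these from shortest: Holocene < Pleistocene < Pliocene < Lopingian < Paleocene < Oligocene < Furongian < Miocene.
Position 3 in that ranking is Pliocene, which lasted 2.753 Myr.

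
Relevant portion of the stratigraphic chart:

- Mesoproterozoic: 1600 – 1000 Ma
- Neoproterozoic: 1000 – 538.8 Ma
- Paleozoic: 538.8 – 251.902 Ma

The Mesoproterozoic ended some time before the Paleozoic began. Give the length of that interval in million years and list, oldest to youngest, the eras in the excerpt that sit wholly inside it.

461.2 million years; Neoproterozoic

End of Mesoproterozoic = 1000 Ma; start of Paleozoic = 538.8 Ma.
Gap = 1000 − 538.8 = 461.2 Myr.
Eras wholly inside 1000–538.8 Ma: Neoproterozoic (1000–538.8).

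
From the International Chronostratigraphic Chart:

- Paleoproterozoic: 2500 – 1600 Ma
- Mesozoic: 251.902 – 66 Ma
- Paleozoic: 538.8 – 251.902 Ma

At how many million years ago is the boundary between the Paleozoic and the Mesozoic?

251.902 Ma

The Paleozoic ends and the Mesozoic begins at 251.902 Ma.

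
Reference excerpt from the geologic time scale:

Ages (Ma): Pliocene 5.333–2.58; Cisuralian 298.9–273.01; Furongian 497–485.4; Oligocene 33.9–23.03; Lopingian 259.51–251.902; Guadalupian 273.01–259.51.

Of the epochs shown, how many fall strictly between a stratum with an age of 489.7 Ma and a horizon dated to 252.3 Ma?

The older date is 489.7 Ma and the younger is 252.3 Ma.
Epochs with start < 489.7 and end > 252.3 Ma: Cisuralian (298.9–273.01), Guadalupian (273.01–259.51).
That is 2 complete epochs.

2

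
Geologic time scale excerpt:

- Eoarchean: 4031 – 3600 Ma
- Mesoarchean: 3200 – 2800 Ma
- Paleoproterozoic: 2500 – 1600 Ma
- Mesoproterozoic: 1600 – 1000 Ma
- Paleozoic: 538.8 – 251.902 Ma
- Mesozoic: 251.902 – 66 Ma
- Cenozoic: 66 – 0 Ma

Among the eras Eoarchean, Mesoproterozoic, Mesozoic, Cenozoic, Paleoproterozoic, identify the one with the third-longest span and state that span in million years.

Start − end for each: Eoarchean 4031 − 3600 = 431; Mesoproterozoic 1600 − 1000 = 600; Mesozoic 251.902 − 66 = 185.902; Cenozoic 66 − 0 = 66; Paleoproterozoic 2500 − 1600 = 900.
Ranking these from longest: Paleoproterozoic > Mesoproterozoic > Eoarchean > Mesozoic > Cenozoic.
Position 3 in that ranking is Eoarchean, which lasted 431 Myr.

Eoarchean, 431 million years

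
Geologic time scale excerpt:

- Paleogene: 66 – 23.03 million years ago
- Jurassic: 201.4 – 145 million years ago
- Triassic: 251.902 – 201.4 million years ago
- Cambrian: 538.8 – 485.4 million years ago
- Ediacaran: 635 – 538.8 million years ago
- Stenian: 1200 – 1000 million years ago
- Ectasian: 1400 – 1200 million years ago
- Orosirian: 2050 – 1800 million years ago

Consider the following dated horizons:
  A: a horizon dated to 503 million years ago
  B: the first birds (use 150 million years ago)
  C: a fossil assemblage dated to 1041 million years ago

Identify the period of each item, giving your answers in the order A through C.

A — Cambrian; B — Jurassic; C — Stenian

A: 503 Ma lies in 538.8–485.4 Ma, so Cambrian.
B: 150 Ma lies in 201.4–145 Ma, so Jurassic.
C: 1041 Ma lies in 1200–1000 Ma, so Stenian.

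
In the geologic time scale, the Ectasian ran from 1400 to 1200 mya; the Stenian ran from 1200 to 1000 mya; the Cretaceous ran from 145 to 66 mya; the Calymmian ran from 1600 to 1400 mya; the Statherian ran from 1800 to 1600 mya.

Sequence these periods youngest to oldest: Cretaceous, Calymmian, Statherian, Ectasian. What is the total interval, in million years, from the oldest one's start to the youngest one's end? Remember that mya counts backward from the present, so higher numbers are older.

Start ages (Ma): Statherian 1800, Calymmian 1600, Ectasian 1400, Cretaceous 145.
Ordered youngest to oldest: Cretaceous, Ectasian, Calymmian, Statherian.
Span = 1800 − 66 = 1734 Myr.

Cretaceous, Ectasian, Calymmian, Statherian; total span 1734 Myr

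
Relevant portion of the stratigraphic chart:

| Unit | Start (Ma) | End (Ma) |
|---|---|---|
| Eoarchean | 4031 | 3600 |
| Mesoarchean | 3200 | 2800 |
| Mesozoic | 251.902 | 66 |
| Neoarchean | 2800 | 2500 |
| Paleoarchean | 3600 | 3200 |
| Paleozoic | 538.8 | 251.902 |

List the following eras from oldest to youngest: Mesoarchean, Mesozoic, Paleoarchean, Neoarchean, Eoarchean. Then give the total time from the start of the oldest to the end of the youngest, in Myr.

Eoarchean → Paleoarchean → Mesoarchean → Neoarchean → Mesozoic; total span 3965 Myr

From the excerpt: Mesoarchean 3200–2800; Mesozoic 251.902–66; Paleoarchean 3600–3200; Neoarchean 2800–2500; Eoarchean 4031–3600 (Ma).
Larger Ma is earlier, so the oldest is Eoarchean and the youngest is Mesozoic; oldest to youngest: Eoarchean, Paleoarchean, Mesoarchean, Neoarchean, Mesozoic.
Oldest start 4031 minus youngest end 66 gives 3965 Myr overall.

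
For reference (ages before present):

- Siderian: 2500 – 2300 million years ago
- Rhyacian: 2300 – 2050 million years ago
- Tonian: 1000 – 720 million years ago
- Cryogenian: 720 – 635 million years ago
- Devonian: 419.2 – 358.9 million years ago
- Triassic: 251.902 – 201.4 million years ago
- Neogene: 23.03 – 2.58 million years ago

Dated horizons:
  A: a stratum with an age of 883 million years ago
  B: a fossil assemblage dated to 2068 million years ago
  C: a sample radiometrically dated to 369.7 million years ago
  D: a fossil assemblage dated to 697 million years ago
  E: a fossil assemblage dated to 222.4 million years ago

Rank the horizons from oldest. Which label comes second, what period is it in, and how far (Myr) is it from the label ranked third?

A, in the Tonian; 186 million years to D

Larger Ma means older, so oldest first: B 2068 > A 883 > D 697 > C 369.7 > E 222.4.
Counting 2 along gives A (883 Ma); the excerpt puts that inside the Tonian, 1000–720 Ma.
Next in line is D (697 Ma), and 883 − 697 = 186 Myr.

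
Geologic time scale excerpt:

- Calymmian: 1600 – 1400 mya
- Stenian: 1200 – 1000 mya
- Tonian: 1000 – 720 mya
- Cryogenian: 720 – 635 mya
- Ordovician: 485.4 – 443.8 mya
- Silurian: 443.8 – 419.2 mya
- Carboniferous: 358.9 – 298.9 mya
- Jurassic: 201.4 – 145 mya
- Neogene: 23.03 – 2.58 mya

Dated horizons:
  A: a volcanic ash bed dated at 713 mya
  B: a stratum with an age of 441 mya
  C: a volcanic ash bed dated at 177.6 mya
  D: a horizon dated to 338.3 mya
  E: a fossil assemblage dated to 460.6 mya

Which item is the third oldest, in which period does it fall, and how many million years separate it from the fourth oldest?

Larger Ma means older, so oldest first: A 713 > E 460.6 > B 441 > D 338.3 > C 177.6.
Counting 3 along gives B (441 Ma); the excerpt puts that inside the Silurian, 443.8–419.2 Ma.
Next in line is D (338.3 Ma), and 441 − 338.3 = 102.7 Myr.

B, in the Silurian; 102.7 million years to D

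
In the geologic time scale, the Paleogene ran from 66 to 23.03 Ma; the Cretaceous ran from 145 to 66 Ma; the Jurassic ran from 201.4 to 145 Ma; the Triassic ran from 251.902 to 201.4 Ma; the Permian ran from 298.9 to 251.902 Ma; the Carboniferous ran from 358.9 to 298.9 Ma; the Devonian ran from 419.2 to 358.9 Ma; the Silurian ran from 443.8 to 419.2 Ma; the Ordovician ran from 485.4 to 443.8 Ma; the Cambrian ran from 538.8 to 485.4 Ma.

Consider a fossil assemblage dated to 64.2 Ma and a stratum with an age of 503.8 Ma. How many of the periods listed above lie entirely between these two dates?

The older date is 503.8 Ma and the younger is 64.2 Ma.
Periods with start < 503.8 and end > 64.2 Ma: Ordovician (485.4–443.8), Silurian (443.8–419.2), Devonian (419.2–358.9), Carboniferous (358.9–298.9), Permian (298.9–251.902), Triassic (251.902–201.4), Jurassic (201.4–145), Cretaceous (145–66).
That is 8 complete periods.

8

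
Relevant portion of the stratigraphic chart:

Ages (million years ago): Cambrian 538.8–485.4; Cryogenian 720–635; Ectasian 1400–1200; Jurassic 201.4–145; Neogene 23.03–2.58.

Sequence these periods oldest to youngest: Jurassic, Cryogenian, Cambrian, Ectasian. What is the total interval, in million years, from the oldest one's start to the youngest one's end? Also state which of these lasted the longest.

Ectasian → Cryogenian → Cambrian → Jurassic; total span 1255 Myr; longest is Ectasian

From the excerpt: Jurassic 201.4–145; Cryogenian 720–635; Cambrian 538.8–485.4; Ectasian 1400–1200 (Ma).
Larger Ma is earlier, so the oldest is Ectasian and the youngest is Jurassic; oldest to youngest: Ectasian, Cryogenian, Cambrian, Jurassic.
Oldest start 1400 minus youngest end 145 gives 1255 Myr overall.
Individual lengths (start − end): Jurassic 56.4; Cryogenian 85; Ectasian 200; Cambrian 53.4. The largest is Ectasian at 200 Myr.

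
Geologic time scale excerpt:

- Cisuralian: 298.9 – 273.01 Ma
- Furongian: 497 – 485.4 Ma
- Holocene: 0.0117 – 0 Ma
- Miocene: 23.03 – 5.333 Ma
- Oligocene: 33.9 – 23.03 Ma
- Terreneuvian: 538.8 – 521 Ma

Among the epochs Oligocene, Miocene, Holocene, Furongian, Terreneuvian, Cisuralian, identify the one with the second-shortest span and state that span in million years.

Oligocene, 10.87 million years

Durations: Oligocene 10.87; Miocene 17.697; Holocene 0.0117; Furongian 11.6; Terreneuvian 17.8; Cisuralian 25.89 Myr.
Sorted shortest-first: Holocene (0.0117), Oligocene (10.87), Furongian (11.6), Miocene (17.697), Terreneuvian (17.8), Cisuralian (25.89).
The second shortest is Oligocene at 10.87 Myr.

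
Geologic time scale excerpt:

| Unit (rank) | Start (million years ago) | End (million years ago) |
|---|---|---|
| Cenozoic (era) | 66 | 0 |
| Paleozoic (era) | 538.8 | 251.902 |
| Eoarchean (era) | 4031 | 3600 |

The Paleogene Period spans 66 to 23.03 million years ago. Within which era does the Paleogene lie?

Cenozoic

The Paleogene (66–23.03 Ma) lies entirely within 66–0 Ma, the Cenozoic Era.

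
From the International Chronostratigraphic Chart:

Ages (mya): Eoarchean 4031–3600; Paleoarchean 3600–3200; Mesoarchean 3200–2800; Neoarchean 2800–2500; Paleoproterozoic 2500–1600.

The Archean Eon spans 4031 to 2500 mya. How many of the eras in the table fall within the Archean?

4

Eras inside 4031–2500 Ma: Eoarchean, Paleoarchean, Mesoarchean, Neoarchean — 4 in total.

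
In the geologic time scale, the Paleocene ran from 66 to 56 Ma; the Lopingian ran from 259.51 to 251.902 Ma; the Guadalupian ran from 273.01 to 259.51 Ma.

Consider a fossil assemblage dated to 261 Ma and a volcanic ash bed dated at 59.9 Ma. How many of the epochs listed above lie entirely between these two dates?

1

261 Ma sits inside the Guadalupian (273.01–259.51) and 59.9 Ma inside the Paleocene (66–56); neither of those is wholly between the two dates.
The listed epochs lying completely between them are Lopingian — 1 in all.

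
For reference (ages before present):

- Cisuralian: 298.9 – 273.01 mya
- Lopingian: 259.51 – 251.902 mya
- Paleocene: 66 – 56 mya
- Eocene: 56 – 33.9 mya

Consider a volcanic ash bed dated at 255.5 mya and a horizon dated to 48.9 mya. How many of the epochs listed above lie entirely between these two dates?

The older date is 255.5 Ma and the younger is 48.9 Ma.
Epochs with start < 255.5 and end > 48.9 Ma: Paleocene (66–56).
That is 1 complete epoch.

1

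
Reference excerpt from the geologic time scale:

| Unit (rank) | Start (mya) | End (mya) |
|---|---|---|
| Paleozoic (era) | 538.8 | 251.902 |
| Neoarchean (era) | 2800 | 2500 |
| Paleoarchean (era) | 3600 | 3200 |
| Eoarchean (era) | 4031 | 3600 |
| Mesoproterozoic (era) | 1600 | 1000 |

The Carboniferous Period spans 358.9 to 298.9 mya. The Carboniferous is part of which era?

The Carboniferous (358.9–298.9 Ma) lies entirely within 538.8–251.902 Ma, the Paleozoic Era.

Paleozoic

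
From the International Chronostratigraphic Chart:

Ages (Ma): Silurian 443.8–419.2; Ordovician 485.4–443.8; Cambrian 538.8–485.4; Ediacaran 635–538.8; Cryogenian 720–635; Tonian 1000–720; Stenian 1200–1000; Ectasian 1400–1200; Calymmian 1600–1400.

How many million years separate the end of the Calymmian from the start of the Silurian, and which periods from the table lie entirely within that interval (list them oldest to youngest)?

End of Calymmian = 1400 Ma; start of Silurian = 443.8 Ma.
Gap = 1400 − 443.8 = 956.2 Myr.
Periods wholly inside 1400–443.8 Ma: Ectasian (1400–1200), Stenian (1200–1000), Tonian (1000–720), Cryogenian (720–635), Ediacaran (635–538.8), Cambrian (538.8–485.4), Ordovician (485.4–443.8).

956.2 million years; Ectasian, Stenian, Tonian, Cryogenian, Ediacaran, Cambrian, Ordovician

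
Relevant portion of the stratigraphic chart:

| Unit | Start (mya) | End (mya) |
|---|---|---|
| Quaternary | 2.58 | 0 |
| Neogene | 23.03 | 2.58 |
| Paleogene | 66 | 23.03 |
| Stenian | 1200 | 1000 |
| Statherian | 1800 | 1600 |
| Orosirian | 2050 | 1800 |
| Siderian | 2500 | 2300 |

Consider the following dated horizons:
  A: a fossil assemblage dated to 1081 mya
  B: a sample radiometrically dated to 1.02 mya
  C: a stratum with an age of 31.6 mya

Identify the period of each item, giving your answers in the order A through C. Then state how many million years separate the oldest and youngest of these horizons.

A — Stenian; B — Quaternary; C — Paleogene; span 1079.98 million years

A: 1081 Ma lies in 1200–1000 Ma, so Stenian.
B: 1.02 Ma lies in 2.58–0 Ma, so Quaternary.
C: 31.6 Ma lies in 66–23.03 Ma, so Paleogene.
Oldest = 1081 Ma, youngest = 1.02 Ma → span 1079.98 Myr.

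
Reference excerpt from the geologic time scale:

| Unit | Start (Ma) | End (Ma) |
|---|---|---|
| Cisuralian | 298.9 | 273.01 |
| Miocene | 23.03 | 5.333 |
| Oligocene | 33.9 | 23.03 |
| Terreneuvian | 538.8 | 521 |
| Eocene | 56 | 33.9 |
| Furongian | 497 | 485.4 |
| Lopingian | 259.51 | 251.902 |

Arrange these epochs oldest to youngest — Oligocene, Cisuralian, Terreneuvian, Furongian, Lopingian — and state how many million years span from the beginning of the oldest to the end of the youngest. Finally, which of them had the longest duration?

Start ages (Ma): Terreneuvian 538.8, Furongian 497, Cisuralian 298.9, Lopingian 259.51, Oligocene 33.9.
Ordered oldest to youngest: Terreneuvian, Furongian, Cisuralian, Lopingian, Oligocene.
Span = 538.8 − 23.03 = 515.77 Myr.
Durations: Lopingian 7.608, Oligocene 10.87, Furongian 11.6, Cisuralian 25.89, Terreneuvian 17.8 → longest is Cisuralian (25.89 Myr).

Terreneuvian, Furongian, Cisuralian, Lopingian, Oligocene; total span 515.77 Myr; longest is Cisuralian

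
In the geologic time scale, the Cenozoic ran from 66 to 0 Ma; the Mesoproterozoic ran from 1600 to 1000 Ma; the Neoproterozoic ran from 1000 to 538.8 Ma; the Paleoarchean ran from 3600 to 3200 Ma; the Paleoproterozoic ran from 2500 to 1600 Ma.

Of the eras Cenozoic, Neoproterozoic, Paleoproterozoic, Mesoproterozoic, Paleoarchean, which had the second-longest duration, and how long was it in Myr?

Mesoproterozoic, 600 million years

Durations: Cenozoic 66; Neoproterozoic 461.2; Paleoproterozoic 900; Mesoproterozoic 600; Paleoarchean 400 Myr.
Sorted longest-first: Paleoproterozoic (900), Mesoproterozoic (600), Neoproterozoic (461.2), Paleoarchean (400), Cenozoic (66).
The second longest is Mesoproterozoic at 600 Myr.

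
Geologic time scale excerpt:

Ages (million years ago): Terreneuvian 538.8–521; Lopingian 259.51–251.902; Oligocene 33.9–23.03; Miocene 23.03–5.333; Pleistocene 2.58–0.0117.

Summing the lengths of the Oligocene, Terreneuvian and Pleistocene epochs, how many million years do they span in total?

Duration is start − end for each: (33.9 − 23.03) + (538.8 − 521) + (2.58 − 0.0117).
That is 10.87 + 17.8 + 2.5683, which totals 31.2383 million years.

31.2383 million years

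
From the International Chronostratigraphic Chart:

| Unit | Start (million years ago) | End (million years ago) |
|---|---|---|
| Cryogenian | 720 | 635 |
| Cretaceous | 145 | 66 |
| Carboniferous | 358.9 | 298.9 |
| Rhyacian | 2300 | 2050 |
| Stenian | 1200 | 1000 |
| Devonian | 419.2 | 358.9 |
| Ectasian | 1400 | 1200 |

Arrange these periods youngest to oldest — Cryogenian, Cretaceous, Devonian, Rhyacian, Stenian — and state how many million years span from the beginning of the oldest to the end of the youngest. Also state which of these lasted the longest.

Cretaceous, Devonian, Cryogenian, Stenian, Rhyacian; total span 2234 Myr; longest is Rhyacian

From the excerpt: Cryogenian 720–635; Cretaceous 145–66; Devonian 419.2–358.9; Rhyacian 2300–2050; Stenian 1200–1000 (Ma).
Larger Ma is earlier, so the oldest is Rhyacian and the youngest is Cretaceous; youngest to oldest: Cretaceous, Devonian, Cryogenian, Stenian, Rhyacian.
Oldest start 2300 minus youngest end 66 gives 2234 Myr overall.
Individual lengths (start − end): Cryogenian 85; Rhyacian 250; Cretaceous 79; Stenian 200; Devonian 60.3. The largest is Rhyacian at 250 Myr.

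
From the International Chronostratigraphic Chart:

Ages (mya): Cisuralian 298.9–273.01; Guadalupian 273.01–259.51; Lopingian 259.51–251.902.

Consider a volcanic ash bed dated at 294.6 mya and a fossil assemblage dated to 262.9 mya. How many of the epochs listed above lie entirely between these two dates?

0

The older date is 294.6 Ma and the younger is 262.9 Ma.
No epoch both begins after 294.6 Ma and ends before 262.9 Ma, so the count is 0.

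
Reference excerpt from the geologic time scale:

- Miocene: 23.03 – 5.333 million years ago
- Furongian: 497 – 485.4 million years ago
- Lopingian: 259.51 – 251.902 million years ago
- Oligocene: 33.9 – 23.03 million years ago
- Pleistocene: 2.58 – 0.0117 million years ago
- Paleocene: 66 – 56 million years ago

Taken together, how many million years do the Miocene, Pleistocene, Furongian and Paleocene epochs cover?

41.8653 million years

Duration is start − end for each: (23.03 − 5.333) + (2.58 − 0.0117) + (497 − 485.4) + (66 − 56).
That is 17.697 + 2.5683 + 11.6 + 10, which totals 41.8653 million years.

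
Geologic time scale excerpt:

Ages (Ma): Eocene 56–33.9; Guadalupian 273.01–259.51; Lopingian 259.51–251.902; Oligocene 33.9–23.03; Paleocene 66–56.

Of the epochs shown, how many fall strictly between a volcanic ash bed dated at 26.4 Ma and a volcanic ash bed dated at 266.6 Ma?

3

The older date is 266.6 Ma and the younger is 26.4 Ma.
Epochs with start < 266.6 and end > 26.4 Ma: Lopingian (259.51–251.902), Paleocene (66–56), Eocene (56–33.9).
That is 3 complete epochs.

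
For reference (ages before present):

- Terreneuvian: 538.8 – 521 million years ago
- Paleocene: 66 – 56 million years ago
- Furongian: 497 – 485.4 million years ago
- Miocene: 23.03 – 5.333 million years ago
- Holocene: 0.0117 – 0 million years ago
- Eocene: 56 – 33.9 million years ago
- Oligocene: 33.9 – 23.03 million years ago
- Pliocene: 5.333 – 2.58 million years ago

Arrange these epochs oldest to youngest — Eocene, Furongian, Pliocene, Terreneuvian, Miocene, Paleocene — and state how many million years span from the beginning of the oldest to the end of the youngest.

Start ages (Ma): Terreneuvian 538.8, Furongian 497, Paleocene 66, Eocene 56, Miocene 23.03, Pliocene 5.333.
Ordered oldest to youngest: Terreneuvian, Furongian, Paleocene, Eocene, Miocene, Pliocene.
Span = 538.8 − 2.58 = 536.22 Myr.

Terreneuvian, Furongian, Paleocene, Eocene, Miocene, Pliocene; total span 536.22 Myr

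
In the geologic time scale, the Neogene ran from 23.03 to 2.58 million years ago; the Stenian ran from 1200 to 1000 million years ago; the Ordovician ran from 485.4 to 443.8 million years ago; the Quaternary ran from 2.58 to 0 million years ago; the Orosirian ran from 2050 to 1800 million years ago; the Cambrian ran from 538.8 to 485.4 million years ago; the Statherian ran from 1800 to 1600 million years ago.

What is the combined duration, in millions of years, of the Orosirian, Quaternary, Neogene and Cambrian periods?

Duration is start − end for each: (2050 − 1800) + (2.58 − 0) + (23.03 − 2.58) + (538.8 − 485.4).
That is 250 + 2.58 + 20.45 + 53.4, which totals 326.43 million years.

326.43 million years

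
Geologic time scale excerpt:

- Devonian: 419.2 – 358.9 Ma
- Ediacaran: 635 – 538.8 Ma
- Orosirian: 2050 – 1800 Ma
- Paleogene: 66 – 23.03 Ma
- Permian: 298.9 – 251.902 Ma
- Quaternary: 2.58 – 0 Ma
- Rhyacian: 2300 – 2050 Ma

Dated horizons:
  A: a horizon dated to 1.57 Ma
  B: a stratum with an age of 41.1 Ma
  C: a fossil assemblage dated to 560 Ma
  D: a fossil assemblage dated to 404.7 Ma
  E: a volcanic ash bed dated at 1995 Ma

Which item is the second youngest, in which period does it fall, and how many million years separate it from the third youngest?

Smaller Ma means younger, so youngest first: A 1.57 < B 41.1 < D 404.7 < C 560 < E 1995.
Counting 2 along gives B (41.1 Ma); the excerpt puts that inside the Paleogene, 66–23.03 Ma.
Next in line is D (404.7 Ma), and 404.7 − 41.1 = 363.6 Myr.

B, in the Paleogene; 363.6 million years to D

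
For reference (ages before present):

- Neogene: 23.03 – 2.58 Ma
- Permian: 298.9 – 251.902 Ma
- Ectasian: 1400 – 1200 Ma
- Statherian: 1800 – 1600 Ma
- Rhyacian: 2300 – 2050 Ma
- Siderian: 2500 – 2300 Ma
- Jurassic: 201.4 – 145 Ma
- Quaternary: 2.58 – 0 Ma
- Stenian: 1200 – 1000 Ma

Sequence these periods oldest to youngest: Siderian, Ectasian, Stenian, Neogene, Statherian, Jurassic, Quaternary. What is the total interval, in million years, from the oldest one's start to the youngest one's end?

Start ages (Ma): Siderian 2500, Statherian 1800, Ectasian 1400, Stenian 1200, Jurassic 201.4, Neogene 23.03, Quaternary 2.58.
Ordered oldest to youngest: Siderian, Statherian, Ectasian, Stenian, Jurassic, Neogene, Quaternary.
Span = 2500 − 0 = 2500 Myr.

Siderian, Statherian, Ectasian, Stenian, Jurassic, Neogene, Quaternary; total span 2500 Myr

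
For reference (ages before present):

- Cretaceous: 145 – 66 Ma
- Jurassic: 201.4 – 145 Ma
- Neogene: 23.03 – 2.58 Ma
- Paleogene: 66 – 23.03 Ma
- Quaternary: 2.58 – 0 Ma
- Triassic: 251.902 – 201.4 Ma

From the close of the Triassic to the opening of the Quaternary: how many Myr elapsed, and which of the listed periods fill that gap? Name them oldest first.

198.82 million years; Jurassic, Cretaceous, Paleogene, Neogene

End of Triassic = 201.4 Ma; start of Quaternary = 2.58 Ma.
Gap = 201.4 − 2.58 = 198.82 Myr.
Periods wholly inside 201.4–2.58 Ma: Jurassic (201.4–145), Cretaceous (145–66), Paleogene (66–23.03), Neogene (23.03–2.58).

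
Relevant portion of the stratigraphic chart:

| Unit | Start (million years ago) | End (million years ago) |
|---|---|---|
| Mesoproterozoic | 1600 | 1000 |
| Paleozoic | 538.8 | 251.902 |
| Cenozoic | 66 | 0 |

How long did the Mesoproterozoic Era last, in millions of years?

600 million years

1600 − 1000 = 600 million years.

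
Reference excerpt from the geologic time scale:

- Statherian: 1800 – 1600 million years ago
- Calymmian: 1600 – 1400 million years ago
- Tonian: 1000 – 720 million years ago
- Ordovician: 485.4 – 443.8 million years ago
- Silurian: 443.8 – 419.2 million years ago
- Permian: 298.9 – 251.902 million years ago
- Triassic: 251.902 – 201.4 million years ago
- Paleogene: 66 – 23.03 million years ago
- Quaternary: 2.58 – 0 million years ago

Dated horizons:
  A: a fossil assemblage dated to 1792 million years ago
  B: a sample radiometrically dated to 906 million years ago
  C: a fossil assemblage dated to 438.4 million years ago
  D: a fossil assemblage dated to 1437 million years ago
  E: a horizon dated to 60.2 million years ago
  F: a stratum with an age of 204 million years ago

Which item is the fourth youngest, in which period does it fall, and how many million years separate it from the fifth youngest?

Sorted youngest-first by Ma: E (60.2), F (204), C (438.4), B (906), D (1437), A (1792).
The fourth youngest is B at 906 Ma, which lies in 1000–720 Ma: the Tonian.
The fifth youngest is D at 1437 Ma; separation = |906 − 1437| = 531 Myr.

B, in the Tonian; 531 million years to D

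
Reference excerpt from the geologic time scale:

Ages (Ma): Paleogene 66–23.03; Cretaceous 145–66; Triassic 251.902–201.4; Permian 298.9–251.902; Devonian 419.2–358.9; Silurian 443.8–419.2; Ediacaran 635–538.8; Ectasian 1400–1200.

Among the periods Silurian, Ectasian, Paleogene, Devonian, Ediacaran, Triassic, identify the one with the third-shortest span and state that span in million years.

Durations: Silurian 24.6; Ectasian 200; Paleogene 42.97; Devonian 60.3; Ediacaran 96.2; Triassic 50.502 Myr.
Sorted shortest-first: Silurian (24.6), Paleogene (42.97), Triassic (50.502), Devonian (60.3), Ediacaran (96.2), Ectasian (200).
The third shortest is Triassic at 50.502 Myr.

Triassic, 50.502 million years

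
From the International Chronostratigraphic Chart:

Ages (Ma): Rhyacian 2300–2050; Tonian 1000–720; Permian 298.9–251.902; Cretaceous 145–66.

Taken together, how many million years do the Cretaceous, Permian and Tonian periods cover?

405.998 million years

Each duration: Cretaceous = 79; Permian = 46.998; Tonian = 280.
Sum: 79 + 46.998 + 280 = 405.998 Myr.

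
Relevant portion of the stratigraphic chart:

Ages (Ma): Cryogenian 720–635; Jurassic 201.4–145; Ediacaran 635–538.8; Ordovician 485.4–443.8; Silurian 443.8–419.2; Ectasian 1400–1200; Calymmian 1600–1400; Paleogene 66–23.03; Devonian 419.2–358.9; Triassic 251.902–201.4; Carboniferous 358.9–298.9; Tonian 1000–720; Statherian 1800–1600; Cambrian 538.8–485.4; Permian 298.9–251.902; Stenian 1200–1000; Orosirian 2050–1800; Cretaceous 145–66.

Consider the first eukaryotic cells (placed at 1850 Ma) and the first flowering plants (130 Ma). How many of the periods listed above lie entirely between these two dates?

The older date is 1850 Ma and the younger is 130 Ma.
Periods with start < 1850 and end > 130 Ma: Statherian (1800–1600), Calymmian (1600–1400), Ectasian (1400–1200), Stenian (1200–1000), Tonian (1000–720), Cryogenian (720–635), Ediacaran (635–538.8), Cambrian (538.8–485.4), Ordovician (485.4–443.8), Silurian (443.8–419.2), Devonian (419.2–358.9), Carboniferous (358.9–298.9), Permian (298.9–251.902), Triassic (251.902–201.4), Jurassic (201.4–145).
That is 15 complete periods.

15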